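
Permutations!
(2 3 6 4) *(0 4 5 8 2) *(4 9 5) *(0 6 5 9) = (9)(2 3 5 8)(4 6) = [0, 1, 3, 5, 6, 8, 4, 7, 2, 9]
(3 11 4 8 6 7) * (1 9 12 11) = (1 9 12 11 4 8 6 7 3) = [0, 9, 2, 1, 8, 5, 7, 3, 6, 12, 10, 4, 11]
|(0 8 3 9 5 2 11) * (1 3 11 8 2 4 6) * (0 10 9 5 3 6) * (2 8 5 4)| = |(0 8 11 10 9 3 4)(1 6)(2 5)| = 14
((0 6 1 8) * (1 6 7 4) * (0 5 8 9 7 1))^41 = (0 1 9 7 4)(5 8)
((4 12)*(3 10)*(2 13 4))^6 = (2 4)(12 13)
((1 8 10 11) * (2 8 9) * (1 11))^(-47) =(11)(1 8 9 10 2)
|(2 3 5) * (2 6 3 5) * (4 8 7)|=12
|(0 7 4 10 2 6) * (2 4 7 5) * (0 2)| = 2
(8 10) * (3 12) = [0, 1, 2, 12, 4, 5, 6, 7, 10, 9, 8, 11, 3] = (3 12)(8 10)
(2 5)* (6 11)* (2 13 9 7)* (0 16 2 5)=[16, 1, 0, 3, 4, 13, 11, 5, 8, 7, 10, 6, 12, 9, 14, 15, 2]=(0 16 2)(5 13 9 7)(6 11)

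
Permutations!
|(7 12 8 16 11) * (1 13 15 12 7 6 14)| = 9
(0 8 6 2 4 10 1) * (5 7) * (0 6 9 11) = (0 8 9 11)(1 6 2 4 10)(5 7) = [8, 6, 4, 3, 10, 7, 2, 5, 9, 11, 1, 0]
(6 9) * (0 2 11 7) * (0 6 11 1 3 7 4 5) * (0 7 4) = (0 2 1 3 4 5 7 6 9 11) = [2, 3, 1, 4, 5, 7, 9, 6, 8, 11, 10, 0]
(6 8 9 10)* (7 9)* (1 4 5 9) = [0, 4, 2, 3, 5, 9, 8, 1, 7, 10, 6] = (1 4 5 9 10 6 8 7)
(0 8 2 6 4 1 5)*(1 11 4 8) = (0 1 5)(2 6 8)(4 11) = [1, 5, 6, 3, 11, 0, 8, 7, 2, 9, 10, 4]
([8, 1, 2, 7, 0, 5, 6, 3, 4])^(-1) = [4, 1, 2, 7, 8, 5, 6, 3, 0]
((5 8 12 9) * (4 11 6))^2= ((4 11 6)(5 8 12 9))^2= (4 6 11)(5 12)(8 9)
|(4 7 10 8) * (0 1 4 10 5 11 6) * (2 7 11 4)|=8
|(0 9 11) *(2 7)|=6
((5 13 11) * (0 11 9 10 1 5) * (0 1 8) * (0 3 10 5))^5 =(0 1 11)(3 8 10)(5 9 13)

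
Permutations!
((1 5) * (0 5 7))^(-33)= ((0 5 1 7))^(-33)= (0 7 1 5)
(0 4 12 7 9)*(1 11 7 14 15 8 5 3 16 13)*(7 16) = [4, 11, 2, 7, 12, 3, 6, 9, 5, 0, 10, 16, 14, 1, 15, 8, 13] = (0 4 12 14 15 8 5 3 7 9)(1 11 16 13)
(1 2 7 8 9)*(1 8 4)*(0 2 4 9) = (0 2 7 9 8)(1 4) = [2, 4, 7, 3, 1, 5, 6, 9, 0, 8]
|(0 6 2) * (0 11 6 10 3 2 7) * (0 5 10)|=|(2 11 6 7 5 10 3)|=7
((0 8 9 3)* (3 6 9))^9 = ((0 8 3)(6 9))^9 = (6 9)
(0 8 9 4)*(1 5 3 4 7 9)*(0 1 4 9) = (0 8 4 1 5 3 9 7) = [8, 5, 2, 9, 1, 3, 6, 0, 4, 7]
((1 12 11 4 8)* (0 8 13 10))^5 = (0 4 1 10 11 8 13 12)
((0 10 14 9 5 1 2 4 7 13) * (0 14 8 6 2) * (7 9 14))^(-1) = ((14)(0 10 8 6 2 4 9 5 1)(7 13))^(-1) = (14)(0 1 5 9 4 2 6 8 10)(7 13)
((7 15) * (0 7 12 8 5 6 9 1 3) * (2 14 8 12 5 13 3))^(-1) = (0 3 13 8 14 2 1 9 6 5 15 7)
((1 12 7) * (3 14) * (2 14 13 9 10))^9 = ((1 12 7)(2 14 3 13 9 10))^9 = (2 13)(3 10)(9 14)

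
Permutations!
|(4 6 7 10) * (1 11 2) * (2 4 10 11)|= |(1 2)(4 6 7 11)|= 4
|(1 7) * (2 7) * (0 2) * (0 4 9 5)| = 7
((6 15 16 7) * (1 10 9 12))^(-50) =(1 9)(6 16)(7 15)(10 12)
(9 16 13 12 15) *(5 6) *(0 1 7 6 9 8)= (0 1 7 6 5 9 16 13 12 15 8)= [1, 7, 2, 3, 4, 9, 5, 6, 0, 16, 10, 11, 15, 12, 14, 8, 13]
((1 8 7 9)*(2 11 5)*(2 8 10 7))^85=(1 10 7 9)(2 11 5 8)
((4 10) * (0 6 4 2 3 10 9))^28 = (2 3 10) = ((0 6 4 9)(2 3 10))^28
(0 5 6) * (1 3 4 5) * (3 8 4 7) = [1, 8, 2, 7, 5, 6, 0, 3, 4] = (0 1 8 4 5 6)(3 7)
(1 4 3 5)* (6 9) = [0, 4, 2, 5, 3, 1, 9, 7, 8, 6] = (1 4 3 5)(6 9)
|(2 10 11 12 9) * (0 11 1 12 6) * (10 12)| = 6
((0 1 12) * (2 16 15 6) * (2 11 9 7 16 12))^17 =((0 1 2 12)(6 11 9 7 16 15))^17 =(0 1 2 12)(6 15 16 7 9 11)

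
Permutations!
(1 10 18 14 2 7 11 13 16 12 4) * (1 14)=(1 10 18)(2 7 11 13 16 12 4 14)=[0, 10, 7, 3, 14, 5, 6, 11, 8, 9, 18, 13, 4, 16, 2, 15, 12, 17, 1]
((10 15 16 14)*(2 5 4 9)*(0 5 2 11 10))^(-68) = ((0 5 4 9 11 10 15 16 14))^(-68) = (0 11 14 9 16 4 15 5 10)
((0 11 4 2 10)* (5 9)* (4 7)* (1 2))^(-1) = (0 10 2 1 4 7 11)(5 9)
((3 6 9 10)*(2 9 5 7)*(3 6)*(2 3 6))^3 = ((2 9 10)(3 6 5 7))^3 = (10)(3 7 5 6)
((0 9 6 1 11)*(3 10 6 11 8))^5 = ((0 9 11)(1 8 3 10 6))^5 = (0 11 9)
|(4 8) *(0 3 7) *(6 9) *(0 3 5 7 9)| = 6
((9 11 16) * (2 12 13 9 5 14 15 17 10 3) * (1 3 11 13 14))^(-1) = ((1 3 2 12 14 15 17 10 11 16 5)(9 13))^(-1) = (1 5 16 11 10 17 15 14 12 2 3)(9 13)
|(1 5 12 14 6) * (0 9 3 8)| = |(0 9 3 8)(1 5 12 14 6)| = 20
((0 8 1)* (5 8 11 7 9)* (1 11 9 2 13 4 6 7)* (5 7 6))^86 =((0 9 7 2 13 4 5 8 11 1))^86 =(0 5 7 11 13)(1 4 9 8 2)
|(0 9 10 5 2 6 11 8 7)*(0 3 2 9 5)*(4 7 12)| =|(0 5 9 10)(2 6 11 8 12 4 7 3)| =8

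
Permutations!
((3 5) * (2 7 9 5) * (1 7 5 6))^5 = (1 7 9 6)(2 3 5)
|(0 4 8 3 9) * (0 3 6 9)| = 6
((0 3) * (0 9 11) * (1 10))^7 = ((0 3 9 11)(1 10))^7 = (0 11 9 3)(1 10)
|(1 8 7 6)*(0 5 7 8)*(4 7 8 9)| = 8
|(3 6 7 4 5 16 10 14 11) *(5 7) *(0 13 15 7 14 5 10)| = |(0 13 15 7 4 14 11 3 6 10 5 16)| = 12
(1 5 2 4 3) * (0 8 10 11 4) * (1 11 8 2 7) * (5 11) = (0 2)(1 11 4 3 5 7)(8 10) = [2, 11, 0, 5, 3, 7, 6, 1, 10, 9, 8, 4]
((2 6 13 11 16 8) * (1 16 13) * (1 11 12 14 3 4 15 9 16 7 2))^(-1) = (1 8 16 9 15 4 3 14 12 13 11 6 2 7)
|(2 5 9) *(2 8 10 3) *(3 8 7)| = 10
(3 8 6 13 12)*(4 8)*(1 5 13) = [0, 5, 2, 4, 8, 13, 1, 7, 6, 9, 10, 11, 3, 12] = (1 5 13 12 3 4 8 6)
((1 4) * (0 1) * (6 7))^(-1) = ((0 1 4)(6 7))^(-1) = (0 4 1)(6 7)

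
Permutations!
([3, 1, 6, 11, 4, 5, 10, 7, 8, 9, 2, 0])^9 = [0, 1, 2, 3, 4, 5, 6, 7, 8, 9, 10, 11]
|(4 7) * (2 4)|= |(2 4 7)|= 3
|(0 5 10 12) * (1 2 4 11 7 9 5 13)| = 11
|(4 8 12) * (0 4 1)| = |(0 4 8 12 1)| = 5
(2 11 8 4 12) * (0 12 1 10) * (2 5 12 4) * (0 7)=(0 4 1 10 7)(2 11 8)(5 12)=[4, 10, 11, 3, 1, 12, 6, 0, 2, 9, 7, 8, 5]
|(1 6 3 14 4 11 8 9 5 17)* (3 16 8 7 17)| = 12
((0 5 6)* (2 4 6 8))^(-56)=((0 5 8 2 4 6))^(-56)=(0 4 8)(2 5 6)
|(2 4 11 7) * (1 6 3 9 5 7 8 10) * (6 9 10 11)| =|(1 9 5 7 2 4 6 3 10)(8 11)| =18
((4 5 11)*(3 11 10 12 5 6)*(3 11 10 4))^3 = ((3 10 12 5 4 6 11))^3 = (3 5 11 12 6 10 4)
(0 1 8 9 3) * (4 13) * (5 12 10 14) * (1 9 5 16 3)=(0 9 1 8 5 12 10 14 16 3)(4 13)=[9, 8, 2, 0, 13, 12, 6, 7, 5, 1, 14, 11, 10, 4, 16, 15, 3]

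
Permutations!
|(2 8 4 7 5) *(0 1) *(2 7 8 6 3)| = 6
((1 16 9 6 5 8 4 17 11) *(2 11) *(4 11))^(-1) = (1 11 8 5 6 9 16)(2 17 4)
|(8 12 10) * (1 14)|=6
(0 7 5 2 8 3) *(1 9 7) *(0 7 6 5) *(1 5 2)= (0 5 1 9 6 2 8 3 7)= [5, 9, 8, 7, 4, 1, 2, 0, 3, 6]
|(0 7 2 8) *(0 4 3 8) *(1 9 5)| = |(0 7 2)(1 9 5)(3 8 4)| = 3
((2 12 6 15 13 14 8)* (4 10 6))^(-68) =((2 12 4 10 6 15 13 14 8))^(-68) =(2 6 8 10 14 4 13 12 15)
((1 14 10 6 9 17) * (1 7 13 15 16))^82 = ((1 14 10 6 9 17 7 13 15 16))^82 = (1 10 9 7 15)(6 17 13 16 14)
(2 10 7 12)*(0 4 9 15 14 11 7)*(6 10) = [4, 1, 6, 3, 9, 5, 10, 12, 8, 15, 0, 7, 2, 13, 11, 14] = (0 4 9 15 14 11 7 12 2 6 10)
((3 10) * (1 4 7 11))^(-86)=((1 4 7 11)(3 10))^(-86)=(1 7)(4 11)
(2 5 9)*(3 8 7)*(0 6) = (0 6)(2 5 9)(3 8 7) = [6, 1, 5, 8, 4, 9, 0, 3, 7, 2]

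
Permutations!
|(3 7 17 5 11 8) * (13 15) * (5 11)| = 10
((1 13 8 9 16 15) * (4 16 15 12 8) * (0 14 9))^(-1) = ((0 14 9 15 1 13 4 16 12 8))^(-1) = (0 8 12 16 4 13 1 15 9 14)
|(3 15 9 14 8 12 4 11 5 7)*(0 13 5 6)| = |(0 13 5 7 3 15 9 14 8 12 4 11 6)| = 13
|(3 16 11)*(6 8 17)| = 3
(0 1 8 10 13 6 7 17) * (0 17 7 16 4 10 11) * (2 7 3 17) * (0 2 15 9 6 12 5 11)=(0 1 8)(2 7 3 17 15 9 6 16 4 10 13 12 5 11)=[1, 8, 7, 17, 10, 11, 16, 3, 0, 6, 13, 2, 5, 12, 14, 9, 4, 15]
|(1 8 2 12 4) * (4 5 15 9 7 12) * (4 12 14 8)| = |(1 4)(2 12 5 15 9 7 14 8)| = 8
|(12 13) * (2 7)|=2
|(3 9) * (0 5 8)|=|(0 5 8)(3 9)|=6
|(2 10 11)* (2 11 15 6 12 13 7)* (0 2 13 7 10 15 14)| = 9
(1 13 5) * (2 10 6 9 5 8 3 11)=(1 13 8 3 11 2 10 6 9 5)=[0, 13, 10, 11, 4, 1, 9, 7, 3, 5, 6, 2, 12, 8]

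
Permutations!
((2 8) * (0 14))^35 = ((0 14)(2 8))^35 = (0 14)(2 8)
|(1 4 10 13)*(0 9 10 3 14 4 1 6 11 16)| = |(0 9 10 13 6 11 16)(3 14 4)| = 21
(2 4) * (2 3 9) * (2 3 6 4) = (3 9)(4 6) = [0, 1, 2, 9, 6, 5, 4, 7, 8, 3]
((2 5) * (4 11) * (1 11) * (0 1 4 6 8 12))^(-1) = (0 12 8 6 11 1)(2 5)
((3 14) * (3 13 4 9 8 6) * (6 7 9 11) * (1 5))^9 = ((1 5)(3 14 13 4 11 6)(7 9 8))^9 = (1 5)(3 4)(6 13)(11 14)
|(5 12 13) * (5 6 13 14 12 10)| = 2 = |(5 10)(6 13)(12 14)|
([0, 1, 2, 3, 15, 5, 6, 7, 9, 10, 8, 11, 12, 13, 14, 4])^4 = [0, 1, 2, 3, 4, 5, 6, 7, 9, 10, 8, 11, 12, 13, 14, 15]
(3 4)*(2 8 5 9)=(2 8 5 9)(3 4)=[0, 1, 8, 4, 3, 9, 6, 7, 5, 2]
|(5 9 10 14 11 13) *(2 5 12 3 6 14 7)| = |(2 5 9 10 7)(3 6 14 11 13 12)| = 30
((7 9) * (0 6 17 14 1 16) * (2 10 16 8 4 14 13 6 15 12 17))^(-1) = (0 16 10 2 6 13 17 12 15)(1 14 4 8)(7 9)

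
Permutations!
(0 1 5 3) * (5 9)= [1, 9, 2, 0, 4, 3, 6, 7, 8, 5]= (0 1 9 5 3)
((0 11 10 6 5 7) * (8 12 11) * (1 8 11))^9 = ((0 11 10 6 5 7)(1 8 12))^9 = (12)(0 6)(5 11)(7 10)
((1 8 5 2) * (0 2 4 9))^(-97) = ((0 2 1 8 5 4 9))^(-97) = (0 2 1 8 5 4 9)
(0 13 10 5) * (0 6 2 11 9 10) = (0 13)(2 11 9 10 5 6) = [13, 1, 11, 3, 4, 6, 2, 7, 8, 10, 5, 9, 12, 0]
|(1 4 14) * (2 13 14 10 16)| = 7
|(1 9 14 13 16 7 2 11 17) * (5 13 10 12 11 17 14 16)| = |(1 9 16 7 2 17)(5 13)(10 12 11 14)| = 12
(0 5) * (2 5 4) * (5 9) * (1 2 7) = (0 4 7 1 2 9 5) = [4, 2, 9, 3, 7, 0, 6, 1, 8, 5]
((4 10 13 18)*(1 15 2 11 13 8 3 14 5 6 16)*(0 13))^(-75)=(18)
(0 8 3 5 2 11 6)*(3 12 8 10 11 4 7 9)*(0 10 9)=(0 9 3 5 2 4 7)(6 10 11)(8 12)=[9, 1, 4, 5, 7, 2, 10, 0, 12, 3, 11, 6, 8]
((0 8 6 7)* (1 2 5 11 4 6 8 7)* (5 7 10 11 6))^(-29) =(0 2 6 4 10 7 1 5 11)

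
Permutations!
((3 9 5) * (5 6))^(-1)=((3 9 6 5))^(-1)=(3 5 6 9)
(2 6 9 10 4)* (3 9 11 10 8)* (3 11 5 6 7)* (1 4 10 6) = (1 4 2 7 3 9 8 11 6 5) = [0, 4, 7, 9, 2, 1, 5, 3, 11, 8, 10, 6]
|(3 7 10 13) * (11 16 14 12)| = 4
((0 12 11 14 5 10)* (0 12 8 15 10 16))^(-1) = ((0 8 15 10 12 11 14 5 16))^(-1) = (0 16 5 14 11 12 10 15 8)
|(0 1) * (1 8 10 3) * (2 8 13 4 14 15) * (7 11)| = |(0 13 4 14 15 2 8 10 3 1)(7 11)| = 10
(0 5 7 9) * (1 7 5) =(0 1 7 9) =[1, 7, 2, 3, 4, 5, 6, 9, 8, 0]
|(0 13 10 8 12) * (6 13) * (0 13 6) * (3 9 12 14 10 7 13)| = 6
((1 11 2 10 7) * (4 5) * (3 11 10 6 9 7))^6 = (1 9 2 3)(6 11 10 7)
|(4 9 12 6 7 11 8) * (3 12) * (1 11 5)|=|(1 11 8 4 9 3 12 6 7 5)|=10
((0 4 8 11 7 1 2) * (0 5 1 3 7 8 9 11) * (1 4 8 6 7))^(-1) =(0 8)(1 3 7 6 11 9 4 5 2)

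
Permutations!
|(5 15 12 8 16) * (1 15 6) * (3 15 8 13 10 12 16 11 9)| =|(1 8 11 9 3 15 16 5 6)(10 12 13)| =9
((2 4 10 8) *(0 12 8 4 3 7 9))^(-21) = ((0 12 8 2 3 7 9)(4 10))^(-21) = (12)(4 10)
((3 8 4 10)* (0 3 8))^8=(4 8 10)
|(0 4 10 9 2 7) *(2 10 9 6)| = 7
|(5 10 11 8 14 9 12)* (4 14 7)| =|(4 14 9 12 5 10 11 8 7)| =9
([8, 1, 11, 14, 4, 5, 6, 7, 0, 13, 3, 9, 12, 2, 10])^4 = [0, 1, 2, 14, 4, 5, 6, 7, 8, 9, 3, 11, 12, 13, 10]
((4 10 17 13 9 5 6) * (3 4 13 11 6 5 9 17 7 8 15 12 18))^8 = (18)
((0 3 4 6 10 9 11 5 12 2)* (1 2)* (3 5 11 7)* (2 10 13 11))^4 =((0 5 12 1 10 9 7 3 4 6 13 11 2))^4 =(0 10 4 2 1 3 11 12 7 13 5 9 6)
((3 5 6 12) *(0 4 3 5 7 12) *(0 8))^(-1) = ((0 4 3 7 12 5 6 8))^(-1) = (0 8 6 5 12 7 3 4)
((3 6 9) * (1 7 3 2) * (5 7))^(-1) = ((1 5 7 3 6 9 2))^(-1) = (1 2 9 6 3 7 5)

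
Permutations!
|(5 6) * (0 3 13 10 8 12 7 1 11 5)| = |(0 3 13 10 8 12 7 1 11 5 6)| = 11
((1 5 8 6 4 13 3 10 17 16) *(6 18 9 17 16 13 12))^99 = ((1 5 8 18 9 17 13 3 10 16)(4 12 6))^99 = (1 16 10 3 13 17 9 18 8 5)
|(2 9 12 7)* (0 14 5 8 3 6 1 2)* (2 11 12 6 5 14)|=24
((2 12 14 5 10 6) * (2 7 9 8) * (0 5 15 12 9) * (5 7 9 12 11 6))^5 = (0 7)(2 6 14 8 11 12 9 15)(5 10)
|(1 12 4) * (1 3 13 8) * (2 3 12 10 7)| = |(1 10 7 2 3 13 8)(4 12)| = 14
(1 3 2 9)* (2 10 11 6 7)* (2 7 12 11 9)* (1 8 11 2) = (1 3 10 9 8 11 6 12 2) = [0, 3, 1, 10, 4, 5, 12, 7, 11, 8, 9, 6, 2]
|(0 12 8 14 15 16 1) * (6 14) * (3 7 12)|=10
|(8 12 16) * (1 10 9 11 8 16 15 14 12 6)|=|(16)(1 10 9 11 8 6)(12 15 14)|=6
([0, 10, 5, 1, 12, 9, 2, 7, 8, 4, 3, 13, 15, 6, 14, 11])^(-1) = [0, 3, 6, 10, 9, 2, 13, 7, 8, 5, 1, 15, 4, 11, 14, 12]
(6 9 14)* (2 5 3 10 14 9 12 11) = (2 5 3 10 14 6 12 11) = [0, 1, 5, 10, 4, 3, 12, 7, 8, 9, 14, 2, 11, 13, 6]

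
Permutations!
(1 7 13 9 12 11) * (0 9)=[9, 7, 2, 3, 4, 5, 6, 13, 8, 12, 10, 1, 11, 0]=(0 9 12 11 1 7 13)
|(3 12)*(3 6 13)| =4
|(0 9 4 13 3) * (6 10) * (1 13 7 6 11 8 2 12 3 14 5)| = |(0 9 4 7 6 10 11 8 2 12 3)(1 13 14 5)| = 44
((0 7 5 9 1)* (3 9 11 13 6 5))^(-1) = ((0 7 3 9 1)(5 11 13 6))^(-1) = (0 1 9 3 7)(5 6 13 11)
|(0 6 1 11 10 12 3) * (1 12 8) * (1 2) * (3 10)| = 9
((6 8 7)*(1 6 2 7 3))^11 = (1 3 8 6)(2 7)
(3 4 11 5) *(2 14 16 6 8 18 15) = (2 14 16 6 8 18 15)(3 4 11 5) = [0, 1, 14, 4, 11, 3, 8, 7, 18, 9, 10, 5, 12, 13, 16, 2, 6, 17, 15]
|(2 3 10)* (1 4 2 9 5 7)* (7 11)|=|(1 4 2 3 10 9 5 11 7)|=9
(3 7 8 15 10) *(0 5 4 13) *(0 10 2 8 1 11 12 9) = (0 5 4 13 10 3 7 1 11 12 9)(2 8 15) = [5, 11, 8, 7, 13, 4, 6, 1, 15, 0, 3, 12, 9, 10, 14, 2]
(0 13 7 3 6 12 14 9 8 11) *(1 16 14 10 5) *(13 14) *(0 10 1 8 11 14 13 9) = (0 13 7 3 6 12 1 16 9 11 10 5 8 14) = [13, 16, 2, 6, 4, 8, 12, 3, 14, 11, 5, 10, 1, 7, 0, 15, 9]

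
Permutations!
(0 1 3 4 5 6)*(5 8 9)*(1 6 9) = (0 6)(1 3 4 8)(5 9) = [6, 3, 2, 4, 8, 9, 0, 7, 1, 5]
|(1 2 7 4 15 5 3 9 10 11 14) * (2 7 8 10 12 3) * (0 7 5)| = |(0 7 4 15)(1 5 2 8 10 11 14)(3 9 12)| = 84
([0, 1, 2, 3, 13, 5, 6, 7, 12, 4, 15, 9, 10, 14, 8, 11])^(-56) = (4 11 10 8 13 9 15 12 14)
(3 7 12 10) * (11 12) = (3 7 11 12 10) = [0, 1, 2, 7, 4, 5, 6, 11, 8, 9, 3, 12, 10]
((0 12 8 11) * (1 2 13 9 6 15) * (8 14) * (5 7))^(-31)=((0 12 14 8 11)(1 2 13 9 6 15)(5 7))^(-31)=(0 11 8 14 12)(1 15 6 9 13 2)(5 7)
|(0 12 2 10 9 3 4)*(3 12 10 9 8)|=15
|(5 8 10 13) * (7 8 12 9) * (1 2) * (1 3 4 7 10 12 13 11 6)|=22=|(1 2 3 4 7 8 12 9 10 11 6)(5 13)|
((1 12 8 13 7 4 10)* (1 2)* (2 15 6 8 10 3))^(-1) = ((1 12 10 15 6 8 13 7 4 3 2))^(-1) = (1 2 3 4 7 13 8 6 15 10 12)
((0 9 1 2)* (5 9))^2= ((0 5 9 1 2))^2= (0 9 2 5 1)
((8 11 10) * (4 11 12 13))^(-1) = (4 13 12 8 10 11)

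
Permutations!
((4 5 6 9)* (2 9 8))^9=(2 5)(4 8)(6 9)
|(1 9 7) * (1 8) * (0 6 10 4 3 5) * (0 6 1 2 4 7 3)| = 11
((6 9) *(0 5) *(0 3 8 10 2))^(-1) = ((0 5 3 8 10 2)(6 9))^(-1) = (0 2 10 8 3 5)(6 9)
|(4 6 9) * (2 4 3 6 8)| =|(2 4 8)(3 6 9)| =3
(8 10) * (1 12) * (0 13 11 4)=[13, 12, 2, 3, 0, 5, 6, 7, 10, 9, 8, 4, 1, 11]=(0 13 11 4)(1 12)(8 10)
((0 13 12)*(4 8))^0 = ((0 13 12)(4 8))^0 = (13)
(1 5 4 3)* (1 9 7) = [0, 5, 2, 9, 3, 4, 6, 1, 8, 7] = (1 5 4 3 9 7)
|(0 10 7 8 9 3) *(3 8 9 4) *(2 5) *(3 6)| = |(0 10 7 9 8 4 6 3)(2 5)| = 8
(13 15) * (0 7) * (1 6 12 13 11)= (0 7)(1 6 12 13 15 11)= [7, 6, 2, 3, 4, 5, 12, 0, 8, 9, 10, 1, 13, 15, 14, 11]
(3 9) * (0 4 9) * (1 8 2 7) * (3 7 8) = (0 4 9 7 1 3)(2 8) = [4, 3, 8, 0, 9, 5, 6, 1, 2, 7]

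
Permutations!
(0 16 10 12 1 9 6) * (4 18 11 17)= [16, 9, 2, 3, 18, 5, 0, 7, 8, 6, 12, 17, 1, 13, 14, 15, 10, 4, 11]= (0 16 10 12 1 9 6)(4 18 11 17)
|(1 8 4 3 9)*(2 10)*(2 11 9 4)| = |(1 8 2 10 11 9)(3 4)| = 6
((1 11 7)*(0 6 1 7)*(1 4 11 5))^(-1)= ((0 6 4 11)(1 5))^(-1)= (0 11 4 6)(1 5)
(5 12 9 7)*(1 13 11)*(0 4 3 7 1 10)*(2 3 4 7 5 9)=(0 7 9 1 13 11 10)(2 3 5 12)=[7, 13, 3, 5, 4, 12, 6, 9, 8, 1, 0, 10, 2, 11]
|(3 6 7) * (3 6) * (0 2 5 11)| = |(0 2 5 11)(6 7)| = 4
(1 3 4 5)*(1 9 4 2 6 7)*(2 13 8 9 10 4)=(1 3 13 8 9 2 6 7)(4 5 10)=[0, 3, 6, 13, 5, 10, 7, 1, 9, 2, 4, 11, 12, 8]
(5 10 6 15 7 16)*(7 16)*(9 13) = (5 10 6 15 16)(9 13) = [0, 1, 2, 3, 4, 10, 15, 7, 8, 13, 6, 11, 12, 9, 14, 16, 5]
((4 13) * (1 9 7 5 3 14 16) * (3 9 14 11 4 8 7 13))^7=(1 14 16)(3 11 4)(5 13 7 9 8)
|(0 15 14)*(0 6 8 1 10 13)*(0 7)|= 9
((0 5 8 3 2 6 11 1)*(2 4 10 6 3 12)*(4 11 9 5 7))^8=(0 12 10 11 5 7 2 6 1 8 4 3 9)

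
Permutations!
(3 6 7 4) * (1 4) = (1 4 3 6 7) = [0, 4, 2, 6, 3, 5, 7, 1]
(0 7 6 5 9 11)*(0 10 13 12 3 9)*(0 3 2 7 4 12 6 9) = (0 4 12 2 7 9 11 10 13 6 5 3) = [4, 1, 7, 0, 12, 3, 5, 9, 8, 11, 13, 10, 2, 6]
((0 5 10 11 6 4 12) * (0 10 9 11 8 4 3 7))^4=((0 5 9 11 6 3 7)(4 12 10 8))^4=(12)(0 6 5 3 9 7 11)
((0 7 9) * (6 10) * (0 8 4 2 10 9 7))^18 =(10)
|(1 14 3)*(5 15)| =|(1 14 3)(5 15)| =6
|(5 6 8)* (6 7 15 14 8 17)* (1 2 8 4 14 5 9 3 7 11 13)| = 10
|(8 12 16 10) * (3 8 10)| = 4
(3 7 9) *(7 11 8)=(3 11 8 7 9)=[0, 1, 2, 11, 4, 5, 6, 9, 7, 3, 10, 8]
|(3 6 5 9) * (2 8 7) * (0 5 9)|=|(0 5)(2 8 7)(3 6 9)|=6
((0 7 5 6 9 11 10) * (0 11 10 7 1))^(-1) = ((0 1)(5 6 9 10 11 7))^(-1) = (0 1)(5 7 11 10 9 6)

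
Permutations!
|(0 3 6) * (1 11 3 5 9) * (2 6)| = 8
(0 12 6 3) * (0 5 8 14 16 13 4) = [12, 1, 2, 5, 0, 8, 3, 7, 14, 9, 10, 11, 6, 4, 16, 15, 13] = (0 12 6 3 5 8 14 16 13 4)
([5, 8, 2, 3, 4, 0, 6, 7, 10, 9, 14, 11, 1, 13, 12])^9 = (0 5)(1 12 14 10 8)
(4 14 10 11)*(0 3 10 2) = [3, 1, 0, 10, 14, 5, 6, 7, 8, 9, 11, 4, 12, 13, 2] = (0 3 10 11 4 14 2)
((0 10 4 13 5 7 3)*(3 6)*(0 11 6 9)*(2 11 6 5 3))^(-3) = ((0 10 4 13 3 6 2 11 5 7 9))^(-3) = (0 5 6 4 9 11 3 10 7 2 13)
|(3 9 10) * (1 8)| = |(1 8)(3 9 10)| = 6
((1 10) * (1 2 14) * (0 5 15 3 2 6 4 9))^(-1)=(0 9 4 6 10 1 14 2 3 15 5)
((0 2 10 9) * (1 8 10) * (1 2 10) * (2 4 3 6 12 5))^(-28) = (0 9 10)(2 3 12)(4 6 5)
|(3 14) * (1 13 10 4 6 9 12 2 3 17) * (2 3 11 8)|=|(1 13 10 4 6 9 12 3 14 17)(2 11 8)|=30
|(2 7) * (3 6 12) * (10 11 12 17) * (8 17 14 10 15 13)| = 12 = |(2 7)(3 6 14 10 11 12)(8 17 15 13)|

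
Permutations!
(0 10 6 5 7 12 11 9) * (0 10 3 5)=(0 3 5 7 12 11 9 10 6)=[3, 1, 2, 5, 4, 7, 0, 12, 8, 10, 6, 9, 11]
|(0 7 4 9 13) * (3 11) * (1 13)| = 6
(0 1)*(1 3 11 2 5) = (0 3 11 2 5 1) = [3, 0, 5, 11, 4, 1, 6, 7, 8, 9, 10, 2]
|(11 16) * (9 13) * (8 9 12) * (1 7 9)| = |(1 7 9 13 12 8)(11 16)| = 6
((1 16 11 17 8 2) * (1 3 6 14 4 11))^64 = (17)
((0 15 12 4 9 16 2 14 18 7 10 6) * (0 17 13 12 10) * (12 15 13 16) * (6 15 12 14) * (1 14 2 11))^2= (0 12 9 6 16 1 18)(2 17 11 14 7 13 4)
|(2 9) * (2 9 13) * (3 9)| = 2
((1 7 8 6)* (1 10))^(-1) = (1 10 6 8 7)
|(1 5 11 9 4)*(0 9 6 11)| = |(0 9 4 1 5)(6 11)| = 10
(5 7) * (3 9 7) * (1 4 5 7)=(1 4 5 3 9)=[0, 4, 2, 9, 5, 3, 6, 7, 8, 1]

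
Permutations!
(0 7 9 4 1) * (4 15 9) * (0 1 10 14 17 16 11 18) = (0 7 4 10 14 17 16 11 18)(9 15) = [7, 1, 2, 3, 10, 5, 6, 4, 8, 15, 14, 18, 12, 13, 17, 9, 11, 16, 0]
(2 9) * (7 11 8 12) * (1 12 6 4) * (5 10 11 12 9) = (1 9 2 5 10 11 8 6 4)(7 12) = [0, 9, 5, 3, 1, 10, 4, 12, 6, 2, 11, 8, 7]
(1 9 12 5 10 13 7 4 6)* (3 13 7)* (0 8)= [8, 9, 2, 13, 6, 10, 1, 4, 0, 12, 7, 11, 5, 3]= (0 8)(1 9 12 5 10 7 4 6)(3 13)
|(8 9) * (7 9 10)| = 4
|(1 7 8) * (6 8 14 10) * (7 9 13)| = 8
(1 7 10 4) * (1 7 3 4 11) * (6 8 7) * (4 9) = (1 3 9 4 6 8 7 10 11) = [0, 3, 2, 9, 6, 5, 8, 10, 7, 4, 11, 1]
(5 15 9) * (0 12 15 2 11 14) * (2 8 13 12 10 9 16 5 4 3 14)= (0 10 9 4 3 14)(2 11)(5 8 13 12 15 16)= [10, 1, 11, 14, 3, 8, 6, 7, 13, 4, 9, 2, 15, 12, 0, 16, 5]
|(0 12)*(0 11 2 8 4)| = |(0 12 11 2 8 4)| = 6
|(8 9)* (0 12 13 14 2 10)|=|(0 12 13 14 2 10)(8 9)|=6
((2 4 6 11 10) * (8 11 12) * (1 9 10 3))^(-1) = ((1 9 10 2 4 6 12 8 11 3))^(-1) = (1 3 11 8 12 6 4 2 10 9)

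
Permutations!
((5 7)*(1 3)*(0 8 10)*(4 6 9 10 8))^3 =((0 4 6 9 10)(1 3)(5 7))^3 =(0 9 4 10 6)(1 3)(5 7)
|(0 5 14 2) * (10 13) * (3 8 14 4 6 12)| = 18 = |(0 5 4 6 12 3 8 14 2)(10 13)|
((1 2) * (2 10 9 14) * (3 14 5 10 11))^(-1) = (1 2 14 3 11)(5 9 10)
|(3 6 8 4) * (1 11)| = |(1 11)(3 6 8 4)| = 4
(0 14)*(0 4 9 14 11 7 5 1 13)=(0 11 7 5 1 13)(4 9 14)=[11, 13, 2, 3, 9, 1, 6, 5, 8, 14, 10, 7, 12, 0, 4]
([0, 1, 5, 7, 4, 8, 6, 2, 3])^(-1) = [0, 1, 7, 8, 4, 2, 6, 3, 5]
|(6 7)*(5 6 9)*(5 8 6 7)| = |(5 7 9 8 6)| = 5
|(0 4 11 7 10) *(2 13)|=10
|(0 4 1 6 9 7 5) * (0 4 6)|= |(0 6 9 7 5 4 1)|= 7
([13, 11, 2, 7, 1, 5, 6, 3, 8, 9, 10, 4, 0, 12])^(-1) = (0 12 13)(1 4 11)(3 7)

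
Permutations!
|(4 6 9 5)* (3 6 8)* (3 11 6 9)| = 7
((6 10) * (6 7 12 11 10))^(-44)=(12)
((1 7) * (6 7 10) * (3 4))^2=((1 10 6 7)(3 4))^2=(1 6)(7 10)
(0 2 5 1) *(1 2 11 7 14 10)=[11, 0, 5, 3, 4, 2, 6, 14, 8, 9, 1, 7, 12, 13, 10]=(0 11 7 14 10 1)(2 5)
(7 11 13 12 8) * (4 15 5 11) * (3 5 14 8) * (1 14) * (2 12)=[0, 14, 12, 5, 15, 11, 6, 4, 7, 9, 10, 13, 3, 2, 8, 1]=(1 14 8 7 4 15)(2 12 3 5 11 13)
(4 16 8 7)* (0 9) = (0 9)(4 16 8 7) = [9, 1, 2, 3, 16, 5, 6, 4, 7, 0, 10, 11, 12, 13, 14, 15, 8]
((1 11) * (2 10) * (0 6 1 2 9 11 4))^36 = (11)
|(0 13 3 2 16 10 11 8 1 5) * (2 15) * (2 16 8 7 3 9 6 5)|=|(0 13 9 6 5)(1 2 8)(3 15 16 10 11 7)|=30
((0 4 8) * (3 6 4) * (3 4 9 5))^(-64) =(9)(0 8 4)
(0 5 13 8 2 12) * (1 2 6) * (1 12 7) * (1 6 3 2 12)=(0 5 13 8 3 2 7 6 1 12)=[5, 12, 7, 2, 4, 13, 1, 6, 3, 9, 10, 11, 0, 8]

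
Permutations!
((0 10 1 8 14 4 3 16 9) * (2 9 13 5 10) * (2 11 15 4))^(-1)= ((0 11 15 4 3 16 13 5 10 1 8 14 2 9))^(-1)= (0 9 2 14 8 1 10 5 13 16 3 4 15 11)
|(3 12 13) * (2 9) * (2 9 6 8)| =|(2 6 8)(3 12 13)| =3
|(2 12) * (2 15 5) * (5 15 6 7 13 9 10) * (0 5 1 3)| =11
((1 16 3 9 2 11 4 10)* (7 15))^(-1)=((1 16 3 9 2 11 4 10)(7 15))^(-1)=(1 10 4 11 2 9 3 16)(7 15)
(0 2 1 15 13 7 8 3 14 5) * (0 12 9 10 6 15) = [2, 0, 1, 14, 4, 12, 15, 8, 3, 10, 6, 11, 9, 7, 5, 13] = (0 2 1)(3 14 5 12 9 10 6 15 13 7 8)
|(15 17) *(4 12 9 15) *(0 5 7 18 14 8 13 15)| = 12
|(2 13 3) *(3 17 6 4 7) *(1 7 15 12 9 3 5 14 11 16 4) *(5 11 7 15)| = |(1 15 12 9 3 2 13 17 6)(4 5 14 7 11 16)| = 18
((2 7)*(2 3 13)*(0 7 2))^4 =(13)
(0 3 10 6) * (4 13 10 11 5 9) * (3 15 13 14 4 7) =(0 15 13 10 6)(3 11 5 9 7)(4 14) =[15, 1, 2, 11, 14, 9, 0, 3, 8, 7, 6, 5, 12, 10, 4, 13]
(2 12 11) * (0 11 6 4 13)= (0 11 2 12 6 4 13)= [11, 1, 12, 3, 13, 5, 4, 7, 8, 9, 10, 2, 6, 0]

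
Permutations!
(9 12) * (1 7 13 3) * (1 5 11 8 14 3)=(1 7 13)(3 5 11 8 14)(9 12)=[0, 7, 2, 5, 4, 11, 6, 13, 14, 12, 10, 8, 9, 1, 3]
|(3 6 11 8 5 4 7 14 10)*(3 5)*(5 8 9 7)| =8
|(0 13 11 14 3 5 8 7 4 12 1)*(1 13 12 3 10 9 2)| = |(0 12 13 11 14 10 9 2 1)(3 5 8 7 4)| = 45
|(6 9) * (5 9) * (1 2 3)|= 3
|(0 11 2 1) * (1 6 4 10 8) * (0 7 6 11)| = 6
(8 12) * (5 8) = (5 8 12) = [0, 1, 2, 3, 4, 8, 6, 7, 12, 9, 10, 11, 5]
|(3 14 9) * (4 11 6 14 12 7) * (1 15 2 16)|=8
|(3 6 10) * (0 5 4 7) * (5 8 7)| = |(0 8 7)(3 6 10)(4 5)| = 6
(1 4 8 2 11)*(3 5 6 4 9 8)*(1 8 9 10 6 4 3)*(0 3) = (0 3 5 4 1 10 6)(2 11 8) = [3, 10, 11, 5, 1, 4, 0, 7, 2, 9, 6, 8]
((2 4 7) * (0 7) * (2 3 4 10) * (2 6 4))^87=((0 7 3 2 10 6 4))^87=(0 2 4 3 6 7 10)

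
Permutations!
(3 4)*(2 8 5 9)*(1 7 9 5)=(1 7 9 2 8)(3 4)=[0, 7, 8, 4, 3, 5, 6, 9, 1, 2]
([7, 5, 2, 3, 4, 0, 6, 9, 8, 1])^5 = (9)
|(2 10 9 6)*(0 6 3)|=|(0 6 2 10 9 3)|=6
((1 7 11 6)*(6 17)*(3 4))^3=((1 7 11 17 6)(3 4))^3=(1 17 7 6 11)(3 4)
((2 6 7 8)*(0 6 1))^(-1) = (0 1 2 8 7 6)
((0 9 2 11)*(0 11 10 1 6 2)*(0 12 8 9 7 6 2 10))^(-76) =((0 7 6 10 1 2)(8 9 12))^(-76) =(0 6 1)(2 7 10)(8 12 9)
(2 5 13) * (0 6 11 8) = (0 6 11 8)(2 5 13) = [6, 1, 5, 3, 4, 13, 11, 7, 0, 9, 10, 8, 12, 2]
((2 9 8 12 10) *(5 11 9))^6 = ((2 5 11 9 8 12 10))^6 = (2 10 12 8 9 11 5)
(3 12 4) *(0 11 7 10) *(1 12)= (0 11 7 10)(1 12 4 3)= [11, 12, 2, 1, 3, 5, 6, 10, 8, 9, 0, 7, 4]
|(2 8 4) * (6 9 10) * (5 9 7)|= |(2 8 4)(5 9 10 6 7)|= 15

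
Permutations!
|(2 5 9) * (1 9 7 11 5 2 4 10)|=|(1 9 4 10)(5 7 11)|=12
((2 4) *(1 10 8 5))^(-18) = (1 8)(5 10)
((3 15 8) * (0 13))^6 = (15)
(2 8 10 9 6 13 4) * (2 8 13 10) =[0, 1, 13, 3, 8, 5, 10, 7, 2, 6, 9, 11, 12, 4] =(2 13 4 8)(6 10 9)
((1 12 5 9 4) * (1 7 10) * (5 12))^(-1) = (12)(1 10 7 4 9 5) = ((12)(1 5 9 4 7 10))^(-1)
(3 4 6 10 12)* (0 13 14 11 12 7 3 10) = [13, 1, 2, 4, 6, 5, 0, 3, 8, 9, 7, 12, 10, 14, 11] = (0 13 14 11 12 10 7 3 4 6)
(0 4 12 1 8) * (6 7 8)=[4, 6, 2, 3, 12, 5, 7, 8, 0, 9, 10, 11, 1]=(0 4 12 1 6 7 8)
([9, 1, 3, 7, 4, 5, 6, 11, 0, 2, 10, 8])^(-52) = [7, 1, 8, 0, 4, 5, 6, 9, 3, 11, 10, 2]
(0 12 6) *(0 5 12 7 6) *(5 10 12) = (0 7 6 10 12) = [7, 1, 2, 3, 4, 5, 10, 6, 8, 9, 12, 11, 0]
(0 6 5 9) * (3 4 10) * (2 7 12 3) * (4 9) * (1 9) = (0 6 5 4 10 2 7 12 3 1 9) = [6, 9, 7, 1, 10, 4, 5, 12, 8, 0, 2, 11, 3]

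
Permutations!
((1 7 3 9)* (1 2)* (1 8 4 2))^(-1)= ((1 7 3 9)(2 8 4))^(-1)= (1 9 3 7)(2 4 8)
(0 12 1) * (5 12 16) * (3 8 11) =(0 16 5 12 1)(3 8 11) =[16, 0, 2, 8, 4, 12, 6, 7, 11, 9, 10, 3, 1, 13, 14, 15, 5]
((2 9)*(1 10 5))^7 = (1 10 5)(2 9)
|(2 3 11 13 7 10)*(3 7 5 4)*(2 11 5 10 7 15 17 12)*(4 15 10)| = |(2 10 11 13 4 3 5 15 17 12)| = 10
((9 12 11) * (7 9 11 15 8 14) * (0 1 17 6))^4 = ((0 1 17 6)(7 9 12 15 8 14))^4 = (17)(7 8 12)(9 14 15)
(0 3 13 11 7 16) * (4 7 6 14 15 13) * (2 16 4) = (0 3 2 16)(4 7)(6 14 15 13 11) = [3, 1, 16, 2, 7, 5, 14, 4, 8, 9, 10, 6, 12, 11, 15, 13, 0]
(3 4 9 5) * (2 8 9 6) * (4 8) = [0, 1, 4, 8, 6, 3, 2, 7, 9, 5] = (2 4 6)(3 8 9 5)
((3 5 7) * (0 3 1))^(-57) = (0 7 3 1 5)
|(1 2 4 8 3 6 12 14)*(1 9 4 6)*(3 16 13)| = 11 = |(1 2 6 12 14 9 4 8 16 13 3)|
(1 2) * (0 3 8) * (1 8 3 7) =[7, 2, 8, 3, 4, 5, 6, 1, 0] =(0 7 1 2 8)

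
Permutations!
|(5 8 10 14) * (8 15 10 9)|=|(5 15 10 14)(8 9)|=4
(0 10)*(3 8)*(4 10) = (0 4 10)(3 8) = [4, 1, 2, 8, 10, 5, 6, 7, 3, 9, 0]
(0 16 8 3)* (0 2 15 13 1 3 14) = [16, 3, 15, 2, 4, 5, 6, 7, 14, 9, 10, 11, 12, 1, 0, 13, 8] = (0 16 8 14)(1 3 2 15 13)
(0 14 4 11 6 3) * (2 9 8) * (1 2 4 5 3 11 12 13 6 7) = [14, 2, 9, 0, 12, 3, 11, 1, 4, 8, 10, 7, 13, 6, 5] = (0 14 5 3)(1 2 9 8 4 12 13 6 11 7)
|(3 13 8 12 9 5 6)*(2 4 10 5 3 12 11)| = 11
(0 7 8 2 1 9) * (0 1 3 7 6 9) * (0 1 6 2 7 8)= (0 2 3 8 7)(6 9)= [2, 1, 3, 8, 4, 5, 9, 0, 7, 6]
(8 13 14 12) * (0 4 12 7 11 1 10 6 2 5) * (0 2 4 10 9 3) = (0 10 6 4 12 8 13 14 7 11 1 9 3)(2 5) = [10, 9, 5, 0, 12, 2, 4, 11, 13, 3, 6, 1, 8, 14, 7]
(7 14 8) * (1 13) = (1 13)(7 14 8) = [0, 13, 2, 3, 4, 5, 6, 14, 7, 9, 10, 11, 12, 1, 8]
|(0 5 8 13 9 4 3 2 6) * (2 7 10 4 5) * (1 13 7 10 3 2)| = |(0 1 13 9 5 8 7 3 10 4 2 6)| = 12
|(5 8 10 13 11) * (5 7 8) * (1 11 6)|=7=|(1 11 7 8 10 13 6)|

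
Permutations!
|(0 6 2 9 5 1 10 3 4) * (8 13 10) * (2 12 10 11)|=|(0 6 12 10 3 4)(1 8 13 11 2 9 5)|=42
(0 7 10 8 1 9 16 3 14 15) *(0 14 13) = (0 7 10 8 1 9 16 3 13)(14 15) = [7, 9, 2, 13, 4, 5, 6, 10, 1, 16, 8, 11, 12, 0, 15, 14, 3]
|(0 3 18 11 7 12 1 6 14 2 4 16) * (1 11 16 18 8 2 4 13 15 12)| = |(0 3 8 2 13 15 12 11 7 1 6 14 4 18 16)| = 15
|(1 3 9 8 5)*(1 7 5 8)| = |(1 3 9)(5 7)| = 6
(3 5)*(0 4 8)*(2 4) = (0 2 4 8)(3 5) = [2, 1, 4, 5, 8, 3, 6, 7, 0]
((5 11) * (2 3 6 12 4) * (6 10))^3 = ((2 3 10 6 12 4)(5 11))^3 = (2 6)(3 12)(4 10)(5 11)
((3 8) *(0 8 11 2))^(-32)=(0 11 8 2 3)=((0 8 3 11 2))^(-32)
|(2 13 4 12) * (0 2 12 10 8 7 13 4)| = |(0 2 4 10 8 7 13)| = 7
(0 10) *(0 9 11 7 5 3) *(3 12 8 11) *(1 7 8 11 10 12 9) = (0 12 11 8 10 1 7 5 9 3) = [12, 7, 2, 0, 4, 9, 6, 5, 10, 3, 1, 8, 11]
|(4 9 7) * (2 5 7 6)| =|(2 5 7 4 9 6)| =6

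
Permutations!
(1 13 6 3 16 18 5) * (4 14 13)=[0, 4, 2, 16, 14, 1, 3, 7, 8, 9, 10, 11, 12, 6, 13, 15, 18, 17, 5]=(1 4 14 13 6 3 16 18 5)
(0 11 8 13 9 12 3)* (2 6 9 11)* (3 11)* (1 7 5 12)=[2, 7, 6, 0, 4, 12, 9, 5, 13, 1, 10, 8, 11, 3]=(0 2 6 9 1 7 5 12 11 8 13 3)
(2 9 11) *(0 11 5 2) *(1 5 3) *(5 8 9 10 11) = (0 5 2 10 11)(1 8 9 3) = [5, 8, 10, 1, 4, 2, 6, 7, 9, 3, 11, 0]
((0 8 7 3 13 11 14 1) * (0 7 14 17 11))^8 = ((0 8 14 1 7 3 13)(11 17))^8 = (17)(0 8 14 1 7 3 13)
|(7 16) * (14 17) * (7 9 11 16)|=|(9 11 16)(14 17)|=6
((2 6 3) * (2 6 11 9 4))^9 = (2 11 9 4)(3 6)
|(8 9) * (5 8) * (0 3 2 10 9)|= 7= |(0 3 2 10 9 5 8)|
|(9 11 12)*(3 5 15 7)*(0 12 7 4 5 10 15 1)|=11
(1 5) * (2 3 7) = (1 5)(2 3 7) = [0, 5, 3, 7, 4, 1, 6, 2]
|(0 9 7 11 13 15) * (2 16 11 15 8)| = 20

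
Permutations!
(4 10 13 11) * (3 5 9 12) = [0, 1, 2, 5, 10, 9, 6, 7, 8, 12, 13, 4, 3, 11] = (3 5 9 12)(4 10 13 11)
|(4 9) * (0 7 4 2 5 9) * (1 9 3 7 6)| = 9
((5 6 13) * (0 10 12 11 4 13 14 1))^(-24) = (0 5 12 14 4)(1 13 10 6 11) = ((0 10 12 11 4 13 5 6 14 1))^(-24)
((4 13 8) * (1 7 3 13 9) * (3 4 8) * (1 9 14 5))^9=(1 5 14 4 7)(3 13)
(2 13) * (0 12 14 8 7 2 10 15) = (0 12 14 8 7 2 13 10 15) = [12, 1, 13, 3, 4, 5, 6, 2, 7, 9, 15, 11, 14, 10, 8, 0]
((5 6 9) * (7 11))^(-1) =((5 6 9)(7 11))^(-1) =(5 9 6)(7 11)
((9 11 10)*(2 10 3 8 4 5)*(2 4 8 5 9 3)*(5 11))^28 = ((2 10 3 11)(4 9 5))^28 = (11)(4 9 5)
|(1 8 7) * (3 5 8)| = |(1 3 5 8 7)| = 5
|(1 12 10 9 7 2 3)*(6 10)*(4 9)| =|(1 12 6 10 4 9 7 2 3)| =9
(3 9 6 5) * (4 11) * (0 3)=(0 3 9 6 5)(4 11)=[3, 1, 2, 9, 11, 0, 5, 7, 8, 6, 10, 4]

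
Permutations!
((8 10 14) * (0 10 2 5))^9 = (0 8)(2 10)(5 14)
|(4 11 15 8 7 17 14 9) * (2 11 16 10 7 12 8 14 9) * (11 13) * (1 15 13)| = 12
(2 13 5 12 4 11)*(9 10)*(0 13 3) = [13, 1, 3, 0, 11, 12, 6, 7, 8, 10, 9, 2, 4, 5] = (0 13 5 12 4 11 2 3)(9 10)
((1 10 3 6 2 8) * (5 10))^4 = ((1 5 10 3 6 2 8))^4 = (1 6 5 2 10 8 3)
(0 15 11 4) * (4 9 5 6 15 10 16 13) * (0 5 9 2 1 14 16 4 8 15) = (0 10 4 5 6)(1 14 16 13 8 15 11 2) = [10, 14, 1, 3, 5, 6, 0, 7, 15, 9, 4, 2, 12, 8, 16, 11, 13]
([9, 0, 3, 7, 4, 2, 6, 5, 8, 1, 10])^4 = [9, 0, 2, 3, 4, 5, 6, 7, 8, 1, 10]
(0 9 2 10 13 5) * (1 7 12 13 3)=(0 9 2 10 3 1 7 12 13 5)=[9, 7, 10, 1, 4, 0, 6, 12, 8, 2, 3, 11, 13, 5]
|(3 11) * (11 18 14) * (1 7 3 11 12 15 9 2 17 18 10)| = 28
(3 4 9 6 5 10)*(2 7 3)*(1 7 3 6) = (1 7 6 5 10 2 3 4 9) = [0, 7, 3, 4, 9, 10, 5, 6, 8, 1, 2]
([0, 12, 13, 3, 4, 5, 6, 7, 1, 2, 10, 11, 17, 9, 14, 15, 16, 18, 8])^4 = [0, 8, 13, 3, 4, 5, 6, 7, 18, 2, 10, 11, 1, 9, 14, 15, 16, 12, 17]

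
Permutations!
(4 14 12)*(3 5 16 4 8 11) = (3 5 16 4 14 12 8 11) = [0, 1, 2, 5, 14, 16, 6, 7, 11, 9, 10, 3, 8, 13, 12, 15, 4]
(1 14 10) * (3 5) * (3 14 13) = (1 13 3 5 14 10) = [0, 13, 2, 5, 4, 14, 6, 7, 8, 9, 1, 11, 12, 3, 10]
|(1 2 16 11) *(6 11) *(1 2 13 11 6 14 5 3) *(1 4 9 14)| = 5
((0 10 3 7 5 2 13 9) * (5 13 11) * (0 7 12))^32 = (2 5 11)(7 9 13)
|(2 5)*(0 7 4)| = 6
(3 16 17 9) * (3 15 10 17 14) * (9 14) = (3 16 9 15 10 17 14) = [0, 1, 2, 16, 4, 5, 6, 7, 8, 15, 17, 11, 12, 13, 3, 10, 9, 14]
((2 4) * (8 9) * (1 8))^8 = ((1 8 9)(2 4))^8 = (1 9 8)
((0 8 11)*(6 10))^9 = (11)(6 10)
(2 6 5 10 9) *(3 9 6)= (2 3 9)(5 10 6)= [0, 1, 3, 9, 4, 10, 5, 7, 8, 2, 6]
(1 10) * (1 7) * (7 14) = (1 10 14 7) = [0, 10, 2, 3, 4, 5, 6, 1, 8, 9, 14, 11, 12, 13, 7]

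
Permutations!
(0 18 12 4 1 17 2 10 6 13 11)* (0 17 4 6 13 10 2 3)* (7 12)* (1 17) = (0 18 7 12 6 10 13 11 1 4 17 3) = [18, 4, 2, 0, 17, 5, 10, 12, 8, 9, 13, 1, 6, 11, 14, 15, 16, 3, 7]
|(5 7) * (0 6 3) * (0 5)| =|(0 6 3 5 7)| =5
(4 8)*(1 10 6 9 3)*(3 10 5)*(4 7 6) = (1 5 3)(4 8 7 6 9 10) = [0, 5, 2, 1, 8, 3, 9, 6, 7, 10, 4]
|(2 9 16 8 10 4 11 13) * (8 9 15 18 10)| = 14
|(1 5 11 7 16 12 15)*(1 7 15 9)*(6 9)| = |(1 5 11 15 7 16 12 6 9)| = 9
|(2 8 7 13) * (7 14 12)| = |(2 8 14 12 7 13)| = 6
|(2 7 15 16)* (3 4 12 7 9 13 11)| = 10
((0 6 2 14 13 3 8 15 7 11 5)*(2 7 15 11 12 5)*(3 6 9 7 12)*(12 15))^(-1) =((0 9 7 3 8 11 2 14 13 6 15 12 5))^(-1) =(0 5 12 15 6 13 14 2 11 8 3 7 9)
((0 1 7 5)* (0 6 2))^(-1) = (0 2 6 5 7 1)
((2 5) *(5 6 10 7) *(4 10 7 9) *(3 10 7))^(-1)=((2 6 3 10 9 4 7 5))^(-1)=(2 5 7 4 9 10 3 6)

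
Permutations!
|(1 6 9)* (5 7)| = 6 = |(1 6 9)(5 7)|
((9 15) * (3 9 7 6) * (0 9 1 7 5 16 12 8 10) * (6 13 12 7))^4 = (0 16 8 15 13)(1 6 3)(5 12 9 7 10)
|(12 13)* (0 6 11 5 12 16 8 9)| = |(0 6 11 5 12 13 16 8 9)| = 9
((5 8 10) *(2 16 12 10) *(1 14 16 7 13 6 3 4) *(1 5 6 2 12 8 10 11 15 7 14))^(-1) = (2 13 7 15 11 12 8 16 14)(3 6 10 5 4)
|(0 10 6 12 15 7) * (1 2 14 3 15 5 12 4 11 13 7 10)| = |(0 1 2 14 3 15 10 6 4 11 13 7)(5 12)| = 12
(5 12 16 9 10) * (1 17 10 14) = [0, 17, 2, 3, 4, 12, 6, 7, 8, 14, 5, 11, 16, 13, 1, 15, 9, 10] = (1 17 10 5 12 16 9 14)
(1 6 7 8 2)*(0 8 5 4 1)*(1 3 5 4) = (0 8 2)(1 6 7 4 3 5) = [8, 6, 0, 5, 3, 1, 7, 4, 2]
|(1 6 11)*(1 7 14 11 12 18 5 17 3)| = 21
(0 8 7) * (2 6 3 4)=(0 8 7)(2 6 3 4)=[8, 1, 6, 4, 2, 5, 3, 0, 7]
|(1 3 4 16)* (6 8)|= 4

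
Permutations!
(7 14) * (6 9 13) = (6 9 13)(7 14) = [0, 1, 2, 3, 4, 5, 9, 14, 8, 13, 10, 11, 12, 6, 7]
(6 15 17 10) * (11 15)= [0, 1, 2, 3, 4, 5, 11, 7, 8, 9, 6, 15, 12, 13, 14, 17, 16, 10]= (6 11 15 17 10)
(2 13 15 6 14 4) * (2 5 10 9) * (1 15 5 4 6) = [0, 15, 13, 3, 4, 10, 14, 7, 8, 2, 9, 11, 12, 5, 6, 1] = (1 15)(2 13 5 10 9)(6 14)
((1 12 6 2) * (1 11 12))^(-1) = (2 6 12 11) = ((2 11 12 6))^(-1)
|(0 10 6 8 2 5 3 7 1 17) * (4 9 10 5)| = |(0 5 3 7 1 17)(2 4 9 10 6 8)| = 6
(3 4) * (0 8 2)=(0 8 2)(3 4)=[8, 1, 0, 4, 3, 5, 6, 7, 2]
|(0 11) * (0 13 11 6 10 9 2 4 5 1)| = |(0 6 10 9 2 4 5 1)(11 13)| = 8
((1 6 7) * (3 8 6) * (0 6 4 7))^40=((0 6)(1 3 8 4 7))^40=(8)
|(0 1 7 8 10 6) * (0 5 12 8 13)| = |(0 1 7 13)(5 12 8 10 6)| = 20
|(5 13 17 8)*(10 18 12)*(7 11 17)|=6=|(5 13 7 11 17 8)(10 18 12)|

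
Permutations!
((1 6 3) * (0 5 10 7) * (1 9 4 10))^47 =((0 5 1 6 3 9 4 10 7))^47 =(0 1 3 4 7 5 6 9 10)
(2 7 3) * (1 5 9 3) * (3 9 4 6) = (9)(1 5 4 6 3 2 7) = [0, 5, 7, 2, 6, 4, 3, 1, 8, 9]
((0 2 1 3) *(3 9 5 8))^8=((0 2 1 9 5 8 3))^8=(0 2 1 9 5 8 3)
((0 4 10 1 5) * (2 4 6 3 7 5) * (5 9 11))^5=((0 6 3 7 9 11 5)(1 2 4 10))^5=(0 11 7 6 5 9 3)(1 2 4 10)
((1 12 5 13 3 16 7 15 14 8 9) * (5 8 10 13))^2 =(1 8)(3 7 14 13 16 15 10)(9 12) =((1 12 8 9)(3 16 7 15 14 10 13))^2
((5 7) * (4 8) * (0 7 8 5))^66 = (8)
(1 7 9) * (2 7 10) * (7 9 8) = [0, 10, 9, 3, 4, 5, 6, 8, 7, 1, 2] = (1 10 2 9)(7 8)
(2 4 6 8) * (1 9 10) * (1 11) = (1 9 10 11)(2 4 6 8) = [0, 9, 4, 3, 6, 5, 8, 7, 2, 10, 11, 1]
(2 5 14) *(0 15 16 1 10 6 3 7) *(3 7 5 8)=(0 15 16 1 10 6 7)(2 8 3 5 14)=[15, 10, 8, 5, 4, 14, 7, 0, 3, 9, 6, 11, 12, 13, 2, 16, 1]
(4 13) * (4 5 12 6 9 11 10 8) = (4 13 5 12 6 9 11 10 8) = [0, 1, 2, 3, 13, 12, 9, 7, 4, 11, 8, 10, 6, 5]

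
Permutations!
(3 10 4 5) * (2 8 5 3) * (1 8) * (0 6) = (0 6)(1 8 5 2)(3 10 4) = [6, 8, 1, 10, 3, 2, 0, 7, 5, 9, 4]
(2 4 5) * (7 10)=(2 4 5)(7 10)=[0, 1, 4, 3, 5, 2, 6, 10, 8, 9, 7]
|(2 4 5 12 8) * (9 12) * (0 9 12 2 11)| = |(0 9 2 4 5 12 8 11)| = 8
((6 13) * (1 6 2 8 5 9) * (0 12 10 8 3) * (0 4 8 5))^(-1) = (0 8 4 3 2 13 6 1 9 5 10 12)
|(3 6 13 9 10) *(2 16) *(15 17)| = |(2 16)(3 6 13 9 10)(15 17)| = 10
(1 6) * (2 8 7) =(1 6)(2 8 7) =[0, 6, 8, 3, 4, 5, 1, 2, 7]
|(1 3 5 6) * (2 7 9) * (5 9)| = 7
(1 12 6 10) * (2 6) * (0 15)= (0 15)(1 12 2 6 10)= [15, 12, 6, 3, 4, 5, 10, 7, 8, 9, 1, 11, 2, 13, 14, 0]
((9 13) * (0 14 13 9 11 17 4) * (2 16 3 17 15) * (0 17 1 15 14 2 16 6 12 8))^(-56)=(17)(0 8 12 6 2)(11 14 13)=((0 2 6 12 8)(1 15 16 3)(4 17)(11 14 13))^(-56)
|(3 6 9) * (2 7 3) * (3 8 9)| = 4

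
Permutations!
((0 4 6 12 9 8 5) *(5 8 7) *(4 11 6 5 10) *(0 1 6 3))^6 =(1 4 7 12)(5 10 9 6)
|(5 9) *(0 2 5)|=4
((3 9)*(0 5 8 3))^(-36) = (0 9 3 8 5)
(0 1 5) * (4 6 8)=(0 1 5)(4 6 8)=[1, 5, 2, 3, 6, 0, 8, 7, 4]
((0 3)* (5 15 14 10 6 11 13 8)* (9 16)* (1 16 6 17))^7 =(0 3)(1 5 9 14 11 17 8 16 15 6 10 13)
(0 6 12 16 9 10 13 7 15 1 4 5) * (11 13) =(0 6 12 16 9 10 11 13 7 15 1 4 5) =[6, 4, 2, 3, 5, 0, 12, 15, 8, 10, 11, 13, 16, 7, 14, 1, 9]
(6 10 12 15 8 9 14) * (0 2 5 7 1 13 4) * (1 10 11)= (0 2 5 7 10 12 15 8 9 14 6 11 1 13 4)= [2, 13, 5, 3, 0, 7, 11, 10, 9, 14, 12, 1, 15, 4, 6, 8]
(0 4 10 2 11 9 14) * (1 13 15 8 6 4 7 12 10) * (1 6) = (0 7 12 10 2 11 9 14)(1 13 15 8)(4 6) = [7, 13, 11, 3, 6, 5, 4, 12, 1, 14, 2, 9, 10, 15, 0, 8]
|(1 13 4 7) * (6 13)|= 5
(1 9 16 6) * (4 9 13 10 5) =(1 13 10 5 4 9 16 6) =[0, 13, 2, 3, 9, 4, 1, 7, 8, 16, 5, 11, 12, 10, 14, 15, 6]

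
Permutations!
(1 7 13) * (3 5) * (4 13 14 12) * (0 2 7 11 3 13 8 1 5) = [2, 11, 7, 0, 8, 13, 6, 14, 1, 9, 10, 3, 4, 5, 12] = (0 2 7 14 12 4 8 1 11 3)(5 13)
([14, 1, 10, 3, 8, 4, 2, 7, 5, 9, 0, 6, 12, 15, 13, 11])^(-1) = (0 10 2 6 11 15 13 14)(4 5 8)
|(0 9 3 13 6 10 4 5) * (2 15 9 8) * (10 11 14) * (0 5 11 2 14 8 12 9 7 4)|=|(0 12 9 3 13 6 2 15 7 4 11 8 14 10)|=14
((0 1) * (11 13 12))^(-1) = ((0 1)(11 13 12))^(-1) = (0 1)(11 12 13)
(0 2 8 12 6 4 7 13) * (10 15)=(0 2 8 12 6 4 7 13)(10 15)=[2, 1, 8, 3, 7, 5, 4, 13, 12, 9, 15, 11, 6, 0, 14, 10]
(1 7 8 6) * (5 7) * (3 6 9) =(1 5 7 8 9 3 6) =[0, 5, 2, 6, 4, 7, 1, 8, 9, 3]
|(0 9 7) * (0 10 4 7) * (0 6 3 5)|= 15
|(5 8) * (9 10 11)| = |(5 8)(9 10 11)| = 6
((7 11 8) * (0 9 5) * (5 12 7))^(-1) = (0 5 8 11 7 12 9)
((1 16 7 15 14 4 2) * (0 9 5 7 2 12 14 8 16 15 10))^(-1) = (0 10 7 5 9)(1 2 16 8 15)(4 14 12) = ((0 9 5 7 10)(1 15 8 16 2)(4 12 14))^(-1)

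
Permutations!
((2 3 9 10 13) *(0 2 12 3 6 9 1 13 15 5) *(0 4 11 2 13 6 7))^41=(0 7 2 11 4 5 15 10 9 6 1 3 12 13)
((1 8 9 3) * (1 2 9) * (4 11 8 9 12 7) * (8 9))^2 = (2 7 11 3 12 4 9)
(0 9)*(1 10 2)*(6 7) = (0 9)(1 10 2)(6 7) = [9, 10, 1, 3, 4, 5, 7, 6, 8, 0, 2]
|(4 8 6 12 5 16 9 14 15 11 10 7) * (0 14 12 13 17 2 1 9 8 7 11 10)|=|(0 14 15 10 11)(1 9 12 5 16 8 6 13 17 2)(4 7)|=10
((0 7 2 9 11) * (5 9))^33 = ((0 7 2 5 9 11))^33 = (0 5)(2 11)(7 9)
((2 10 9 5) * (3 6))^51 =(2 5 9 10)(3 6)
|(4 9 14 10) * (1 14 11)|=6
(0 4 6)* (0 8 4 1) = [1, 0, 2, 3, 6, 5, 8, 7, 4] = (0 1)(4 6 8)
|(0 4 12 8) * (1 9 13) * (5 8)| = 15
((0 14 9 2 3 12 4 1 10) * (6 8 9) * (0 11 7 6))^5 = ((0 14)(1 10 11 7 6 8 9 2 3 12 4))^5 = (0 14)(1 8 4 6 12 7 3 11 2 10 9)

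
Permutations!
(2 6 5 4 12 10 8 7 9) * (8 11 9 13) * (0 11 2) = (0 11 9)(2 6 5 4 12 10)(7 13 8) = [11, 1, 6, 3, 12, 4, 5, 13, 7, 0, 2, 9, 10, 8]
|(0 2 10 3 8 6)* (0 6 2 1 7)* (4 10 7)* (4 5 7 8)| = |(0 1 5 7)(2 8)(3 4 10)| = 12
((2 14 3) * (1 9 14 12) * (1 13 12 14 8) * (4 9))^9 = (14)(1 4 9 8)(12 13)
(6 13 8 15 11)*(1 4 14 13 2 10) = (1 4 14 13 8 15 11 6 2 10) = [0, 4, 10, 3, 14, 5, 2, 7, 15, 9, 1, 6, 12, 8, 13, 11]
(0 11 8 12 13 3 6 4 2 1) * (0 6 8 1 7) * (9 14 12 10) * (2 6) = (0 11 1 2 7)(3 8 10 9 14 12 13)(4 6) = [11, 2, 7, 8, 6, 5, 4, 0, 10, 14, 9, 1, 13, 3, 12]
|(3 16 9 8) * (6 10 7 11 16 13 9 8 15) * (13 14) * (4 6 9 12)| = |(3 14 13 12 4 6 10 7 11 16 8)(9 15)| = 22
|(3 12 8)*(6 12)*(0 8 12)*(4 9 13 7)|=4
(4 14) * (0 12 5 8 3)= (0 12 5 8 3)(4 14)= [12, 1, 2, 0, 14, 8, 6, 7, 3, 9, 10, 11, 5, 13, 4]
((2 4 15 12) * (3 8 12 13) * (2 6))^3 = ((2 4 15 13 3 8 12 6))^3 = (2 13 12 4 3 6 15 8)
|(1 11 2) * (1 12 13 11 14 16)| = |(1 14 16)(2 12 13 11)| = 12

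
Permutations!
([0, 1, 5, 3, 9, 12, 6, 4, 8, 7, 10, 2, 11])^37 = [0, 1, 5, 3, 9, 12, 6, 4, 8, 7, 10, 2, 11]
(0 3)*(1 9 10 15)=(0 3)(1 9 10 15)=[3, 9, 2, 0, 4, 5, 6, 7, 8, 10, 15, 11, 12, 13, 14, 1]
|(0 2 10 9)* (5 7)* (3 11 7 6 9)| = |(0 2 10 3 11 7 5 6 9)| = 9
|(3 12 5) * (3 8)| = 4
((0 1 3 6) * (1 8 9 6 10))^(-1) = (0 6 9 8)(1 10 3)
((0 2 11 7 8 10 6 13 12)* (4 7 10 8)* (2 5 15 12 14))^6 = ((0 5 15 12)(2 11 10 6 13 14)(4 7))^6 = (0 15)(5 12)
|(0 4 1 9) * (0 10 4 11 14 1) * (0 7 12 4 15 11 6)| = |(0 6)(1 9 10 15 11 14)(4 7 12)| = 6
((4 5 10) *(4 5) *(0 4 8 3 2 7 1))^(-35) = (5 10)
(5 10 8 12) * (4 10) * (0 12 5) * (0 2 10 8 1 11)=[12, 11, 10, 3, 8, 4, 6, 7, 5, 9, 1, 0, 2]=(0 12 2 10 1 11)(4 8 5)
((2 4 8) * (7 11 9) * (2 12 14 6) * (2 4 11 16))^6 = (2 11 9 7 16)(4 8 12 14 6)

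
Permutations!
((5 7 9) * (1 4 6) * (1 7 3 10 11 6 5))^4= ((1 4 5 3 10 11 6 7 9))^4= (1 10 9 3 7 5 6 4 11)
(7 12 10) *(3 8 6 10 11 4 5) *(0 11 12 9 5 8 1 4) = (12)(0 11)(1 4 8 6 10 7 9 5 3) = [11, 4, 2, 1, 8, 3, 10, 9, 6, 5, 7, 0, 12]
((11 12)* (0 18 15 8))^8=(18)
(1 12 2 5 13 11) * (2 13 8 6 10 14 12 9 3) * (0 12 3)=(0 12 13 11 1 9)(2 5 8 6 10 14 3)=[12, 9, 5, 2, 4, 8, 10, 7, 6, 0, 14, 1, 13, 11, 3]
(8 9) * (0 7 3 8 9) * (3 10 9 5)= (0 7 10 9 5 3 8)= [7, 1, 2, 8, 4, 3, 6, 10, 0, 5, 9]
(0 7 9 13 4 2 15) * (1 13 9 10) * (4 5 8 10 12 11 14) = (0 7 12 11 14 4 2 15)(1 13 5 8 10) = [7, 13, 15, 3, 2, 8, 6, 12, 10, 9, 1, 14, 11, 5, 4, 0]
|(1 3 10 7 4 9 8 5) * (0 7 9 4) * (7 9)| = 8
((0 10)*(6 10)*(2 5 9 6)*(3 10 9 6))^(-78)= ((0 2 5 6 9 3 10))^(-78)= (0 10 3 9 6 5 2)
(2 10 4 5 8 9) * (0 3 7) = [3, 1, 10, 7, 5, 8, 6, 0, 9, 2, 4] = (0 3 7)(2 10 4 5 8 9)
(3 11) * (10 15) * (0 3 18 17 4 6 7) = (0 3 11 18 17 4 6 7)(10 15) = [3, 1, 2, 11, 6, 5, 7, 0, 8, 9, 15, 18, 12, 13, 14, 10, 16, 4, 17]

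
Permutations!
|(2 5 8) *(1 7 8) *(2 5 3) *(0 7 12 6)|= |(0 7 8 5 1 12 6)(2 3)|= 14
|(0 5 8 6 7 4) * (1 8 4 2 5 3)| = 9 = |(0 3 1 8 6 7 2 5 4)|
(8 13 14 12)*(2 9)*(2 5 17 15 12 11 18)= (2 9 5 17 15 12 8 13 14 11 18)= [0, 1, 9, 3, 4, 17, 6, 7, 13, 5, 10, 18, 8, 14, 11, 12, 16, 15, 2]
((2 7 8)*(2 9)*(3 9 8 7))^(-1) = (2 9 3)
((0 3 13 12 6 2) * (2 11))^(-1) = ((0 3 13 12 6 11 2))^(-1) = (0 2 11 6 12 13 3)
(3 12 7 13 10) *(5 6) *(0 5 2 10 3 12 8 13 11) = (0 5 6 2 10 12 7 11)(3 8 13) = [5, 1, 10, 8, 4, 6, 2, 11, 13, 9, 12, 0, 7, 3]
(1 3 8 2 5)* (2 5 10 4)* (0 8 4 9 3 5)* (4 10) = (0 8)(1 5)(2 4)(3 10 9) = [8, 5, 4, 10, 2, 1, 6, 7, 0, 3, 9]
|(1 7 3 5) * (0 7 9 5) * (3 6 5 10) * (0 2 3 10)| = |(10)(0 7 6 5 1 9)(2 3)| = 6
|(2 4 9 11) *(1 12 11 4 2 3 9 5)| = 7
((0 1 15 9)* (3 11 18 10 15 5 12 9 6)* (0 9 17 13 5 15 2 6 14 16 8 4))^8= (0 1 15 14 16 8 4)(2 3 18)(6 11 10)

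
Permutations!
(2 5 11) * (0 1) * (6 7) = [1, 0, 5, 3, 4, 11, 7, 6, 8, 9, 10, 2] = (0 1)(2 5 11)(6 7)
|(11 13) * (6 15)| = |(6 15)(11 13)| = 2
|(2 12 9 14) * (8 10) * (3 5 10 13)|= 20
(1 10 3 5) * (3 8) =[0, 10, 2, 5, 4, 1, 6, 7, 3, 9, 8] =(1 10 8 3 5)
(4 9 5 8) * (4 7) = (4 9 5 8 7) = [0, 1, 2, 3, 9, 8, 6, 4, 7, 5]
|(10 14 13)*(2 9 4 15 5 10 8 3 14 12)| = |(2 9 4 15 5 10 12)(3 14 13 8)| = 28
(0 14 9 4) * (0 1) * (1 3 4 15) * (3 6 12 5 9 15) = (0 14 15 1)(3 4 6 12 5 9) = [14, 0, 2, 4, 6, 9, 12, 7, 8, 3, 10, 11, 5, 13, 15, 1]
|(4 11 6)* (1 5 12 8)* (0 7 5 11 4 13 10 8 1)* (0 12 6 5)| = 8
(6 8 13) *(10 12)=(6 8 13)(10 12)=[0, 1, 2, 3, 4, 5, 8, 7, 13, 9, 12, 11, 10, 6]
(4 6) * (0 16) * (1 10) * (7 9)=[16, 10, 2, 3, 6, 5, 4, 9, 8, 7, 1, 11, 12, 13, 14, 15, 0]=(0 16)(1 10)(4 6)(7 9)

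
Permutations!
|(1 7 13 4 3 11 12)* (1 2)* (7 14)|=|(1 14 7 13 4 3 11 12 2)|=9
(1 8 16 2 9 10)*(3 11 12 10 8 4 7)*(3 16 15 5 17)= (1 4 7 16 2 9 8 15 5 17 3 11 12 10)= [0, 4, 9, 11, 7, 17, 6, 16, 15, 8, 1, 12, 10, 13, 14, 5, 2, 3]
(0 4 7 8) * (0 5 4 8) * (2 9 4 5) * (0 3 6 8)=(2 9 4 7 3 6 8)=[0, 1, 9, 6, 7, 5, 8, 3, 2, 4]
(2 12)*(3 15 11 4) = (2 12)(3 15 11 4) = [0, 1, 12, 15, 3, 5, 6, 7, 8, 9, 10, 4, 2, 13, 14, 11]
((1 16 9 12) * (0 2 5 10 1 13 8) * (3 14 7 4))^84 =((0 2 5 10 1 16 9 12 13 8)(3 14 7 4))^84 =(0 1 13 5 9)(2 16 8 10 12)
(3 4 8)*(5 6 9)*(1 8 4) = (1 8 3)(5 6 9) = [0, 8, 2, 1, 4, 6, 9, 7, 3, 5]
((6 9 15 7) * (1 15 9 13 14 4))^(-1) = ((1 15 7 6 13 14 4))^(-1) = (1 4 14 13 6 7 15)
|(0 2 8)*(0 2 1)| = |(0 1)(2 8)| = 2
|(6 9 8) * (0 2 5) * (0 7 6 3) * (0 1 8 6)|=|(0 2 5 7)(1 8 3)(6 9)|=12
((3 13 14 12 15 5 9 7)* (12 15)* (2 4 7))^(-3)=(2 15 3)(4 5 13)(7 9 14)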